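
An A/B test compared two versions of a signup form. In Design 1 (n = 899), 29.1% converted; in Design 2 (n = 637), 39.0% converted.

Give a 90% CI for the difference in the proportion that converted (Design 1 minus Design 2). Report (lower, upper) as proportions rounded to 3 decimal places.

(-0.139, -0.059)

SE₁ = √(p̂₁(1−p̂₁)/n₁) = √(0.2910·0.7090/899) = 0.01515; SE₂ = √(0.3900·0.6100/637) = 0.01933.
Independent samples: SE of the difference = √(SE₁² + SE₂²) = √(0.0002295225 + 0.0003736489) = 0.02456.
z* for 90% confidence is 1.645, so the margin of error is 1.645 × 0.02456 = 0.04040.
Point estimate p̂₁ − p̂₂ = 0.2910 − 0.3900 = -0.0990.
-0.0990 ± 0.04040 → (-0.139, -0.059).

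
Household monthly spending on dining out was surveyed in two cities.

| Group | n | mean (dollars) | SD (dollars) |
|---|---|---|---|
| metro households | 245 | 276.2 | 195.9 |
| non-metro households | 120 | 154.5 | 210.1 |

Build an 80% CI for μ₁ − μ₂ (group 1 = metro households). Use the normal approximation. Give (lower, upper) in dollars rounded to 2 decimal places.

(92.34, 151.06)

Per-group SEs: s₁/√n₁ = 195.9/√245 = 12.5156, s₂/√n₂ = 210.1/√120 = 19.1794.
Unpooled SE of the difference: √(156.64024336 + 367.84938436) = 22.9017.
Margin of error = z* · SE = 1.282 × 22.9017 = 29.3600.
x̄₁ − x̄₂ = 276.2 − 154.5 = 121.7000.
CI: 121.7000 ± 29.3600 = (92.34, 151.06).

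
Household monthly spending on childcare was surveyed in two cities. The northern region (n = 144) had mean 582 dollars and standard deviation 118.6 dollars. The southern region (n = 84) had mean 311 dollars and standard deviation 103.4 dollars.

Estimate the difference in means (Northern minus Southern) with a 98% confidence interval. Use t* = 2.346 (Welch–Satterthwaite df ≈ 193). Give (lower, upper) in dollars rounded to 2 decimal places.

Per-group SEs: s₁/√n₁ = 118.6/√144 = 9.8833, s₂/√n₂ = 103.4/√84 = 11.2819.
Unpooled SE of the difference: √(97.67961889 + 127.28126761) = 14.9987.
Margin of error = t* · SE = 2.346 × 14.9987 = 35.1870.
x̄₁ − x̄₂ = 582 − 311 = 271.0000.
CI: 271.0000 ± 35.1870 = (235.81, 306.19).

(235.81, 306.19)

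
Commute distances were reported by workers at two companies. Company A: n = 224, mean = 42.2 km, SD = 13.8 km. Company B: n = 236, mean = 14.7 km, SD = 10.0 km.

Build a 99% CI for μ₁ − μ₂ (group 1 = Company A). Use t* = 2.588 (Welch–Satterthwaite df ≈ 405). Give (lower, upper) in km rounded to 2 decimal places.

(24.58, 30.42)

SE₁ = s₁/√n₁ = 13.8/√224 = 0.9221; SE₂ = 10.0/√236 = 0.6509.
Independent samples, unequal variances: SE_diff = √(SE₁² + SE₂²) = √(0.85026841 + 0.42367081) = 1.1287.
t* = 2.588, so margin of error = 2.588 × 1.1287 = 2.9211.
Difference in means = 42.2 − 14.7 = 27.5000.
27.5000 ± 2.9211 → (24.58, 30.42).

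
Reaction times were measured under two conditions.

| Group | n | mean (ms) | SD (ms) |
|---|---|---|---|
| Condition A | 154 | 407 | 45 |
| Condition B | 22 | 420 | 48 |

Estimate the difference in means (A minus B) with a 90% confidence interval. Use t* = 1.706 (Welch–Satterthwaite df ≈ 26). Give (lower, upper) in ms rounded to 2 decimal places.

(-31.52, 5.52)

Standard errors of each mean: 45/√154 = 3.6262 and 48/√22 = 10.2336.
SE(x̄₁ − x̄₂) = √(3.6262² + 10.2336²) = 10.8571 for independent samples with unequal variances.
With t* = 1.706, the margin is 1.706 × 10.8571 = 18.5222.
x̄₁ − x̄₂ = 407 − 420 = -13.0000; the interval is -13.0000 ± 18.5222 = (-31.52, 5.52).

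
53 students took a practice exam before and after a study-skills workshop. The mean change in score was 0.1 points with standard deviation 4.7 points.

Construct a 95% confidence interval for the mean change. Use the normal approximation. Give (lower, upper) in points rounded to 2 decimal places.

This is a matched-pairs design, so SE = s_d/√n = 4.7/√53 = 0.6456.
Margin = 1.960 × 0.6456 = 1.2654; the interval is 0.1 ± 1.2654 = (-1.17, 1.37).

(-1.17, 1.37)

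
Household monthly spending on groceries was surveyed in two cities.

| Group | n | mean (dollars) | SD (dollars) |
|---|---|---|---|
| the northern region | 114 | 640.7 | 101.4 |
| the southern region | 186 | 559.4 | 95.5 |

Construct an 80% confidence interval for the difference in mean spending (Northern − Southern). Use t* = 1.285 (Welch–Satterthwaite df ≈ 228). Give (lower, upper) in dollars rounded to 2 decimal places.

Standard errors of each mean: 101.4/√114 = 9.4970 and 95.5/√186 = 7.0024.
SE(x̄₁ − x̄₂) = √(9.4970² + 7.0024²) = 11.7994 for independent samples with unequal variances.
With t* = 1.285, the margin is 1.285 × 11.7994 = 15.1622.
x̄₁ − x̄₂ = 640.7 − 559.4 = 81.3000; the interval is 81.3000 ± 15.1622 = (66.14, 96.46).

(66.14, 96.46)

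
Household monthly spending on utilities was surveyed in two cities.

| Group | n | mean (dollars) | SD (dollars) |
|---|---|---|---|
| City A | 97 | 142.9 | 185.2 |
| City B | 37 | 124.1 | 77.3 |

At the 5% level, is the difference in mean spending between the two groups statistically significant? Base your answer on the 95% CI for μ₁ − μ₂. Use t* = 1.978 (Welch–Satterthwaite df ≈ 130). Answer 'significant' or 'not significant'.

not significant

Per-group SEs: s₁/√n₁ = 185.2/√97 = 18.8042, s₂/√n₂ = 77.3/√37 = 12.7080.
Unpooled SE of the difference: √(353.59793764 + 161.493264) = 22.6956.
Margin of error = t* · SE = 1.978 × 22.6956 = 44.8919.
x̄₁ − x̄₂ = 142.9 − 124.1 = 18.8000.
CI: 18.8000 ± 44.8919 = (-26.0919, 63.6919).
The interval (-26.0919, 63.6919) contains 0, so the difference is not significant.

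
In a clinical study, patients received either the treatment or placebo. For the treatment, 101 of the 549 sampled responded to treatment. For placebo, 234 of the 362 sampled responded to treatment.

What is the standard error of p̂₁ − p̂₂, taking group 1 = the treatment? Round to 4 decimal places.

0.0301

Sample proportions: 101/549 = 0.1840, 234/362 = 0.6464.
Each SE is √(p̂(1−p̂)/n): √(0.1840·0.8160/549) = 0.01654 and √(0.6464·0.3536/362) = 0.02513.
SE(p̂₁ − p̂₂) = √(SE₁² + SE₂²) = √(0.0002735716 + 0.0006315169) = 0.03008, since the two samples are independent.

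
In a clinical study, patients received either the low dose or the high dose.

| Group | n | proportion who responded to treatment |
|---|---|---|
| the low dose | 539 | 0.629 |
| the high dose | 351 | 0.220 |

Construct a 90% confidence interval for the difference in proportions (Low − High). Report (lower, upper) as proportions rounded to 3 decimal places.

(0.359, 0.459)

The two standard errors are √(0.6290×0.3710/539) = 0.02081 and √(0.2200×0.7800/351) = 0.02211.
Because the samples are independent, SE_diff = √(0.02081² + 0.02211²) = 0.03036.
Using z* = 1.645 for 90%, ME = 1.645 × 0.03036 = 0.04994.
p̂₁ − p̂₂ = 0.4090; interval 0.4090 ± 0.04994 gives (0.359, 0.459).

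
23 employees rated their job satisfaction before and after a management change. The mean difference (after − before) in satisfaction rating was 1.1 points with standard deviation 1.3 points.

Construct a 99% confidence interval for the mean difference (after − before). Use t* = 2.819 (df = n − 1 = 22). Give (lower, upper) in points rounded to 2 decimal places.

(0.34, 1.86)

Paired design: SE = s_d/√n = 1.3/√23 = 0.2711.
t* = 2.819; margin of error = 2.819 × 0.2711 = 0.7642.
1.1 ± 0.7642 → (0.34, 1.86).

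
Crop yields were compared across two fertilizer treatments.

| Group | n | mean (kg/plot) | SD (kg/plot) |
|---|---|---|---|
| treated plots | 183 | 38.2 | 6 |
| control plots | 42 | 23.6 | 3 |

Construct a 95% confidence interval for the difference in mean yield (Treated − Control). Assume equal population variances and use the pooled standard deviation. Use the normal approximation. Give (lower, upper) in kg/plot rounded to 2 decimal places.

(12.73, 16.47)

s_p = √[((n₁−1)s₁² + (n₂−1)s₂²)/(n₁+n₂−2)] = √[(182·6² + 41·3²)/223] = 5.5710.
SE = 5.5710·√(1/183 + 1/42) = 0.9532.
With z* = 1.960, margin = 1.960 × 0.9532 = 1.8683.
x̄₁ − x̄₂ = 38.2 − 23.6 = 14.6000; interval 14.6000 ± 1.8683 = (12.73, 16.47).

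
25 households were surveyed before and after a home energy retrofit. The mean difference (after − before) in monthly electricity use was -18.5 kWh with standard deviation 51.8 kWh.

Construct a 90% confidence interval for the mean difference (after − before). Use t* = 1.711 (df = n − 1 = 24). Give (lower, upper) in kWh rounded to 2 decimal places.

(-36.23, -0.77)

Paired design: SE = s_d/√n = 51.8/√25 = 10.3600.
t* = 1.711; margin of error = 1.711 × 10.3600 = 17.7260.
-18.5 ± 17.7260 → (-36.23, -0.77).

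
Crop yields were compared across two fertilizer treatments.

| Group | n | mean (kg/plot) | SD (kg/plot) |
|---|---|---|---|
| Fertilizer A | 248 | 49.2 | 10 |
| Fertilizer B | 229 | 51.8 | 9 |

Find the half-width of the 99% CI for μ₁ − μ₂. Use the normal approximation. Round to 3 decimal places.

Standard errors of each mean: 10/√248 = 0.6350 and 9/√229 = 0.5947.
SE(x̄₁ − x̄₂) = √(0.6350² + 0.5947²) = 0.8700 for independent samples with unequal variances.
With z* = 2.576, the margin is 2.576 × 0.8700 = 2.2411.

2.241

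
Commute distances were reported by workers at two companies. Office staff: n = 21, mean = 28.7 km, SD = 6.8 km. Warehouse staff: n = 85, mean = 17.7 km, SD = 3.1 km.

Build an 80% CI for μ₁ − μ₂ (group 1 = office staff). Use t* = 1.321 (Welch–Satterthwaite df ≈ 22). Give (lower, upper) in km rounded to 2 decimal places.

Per-group SEs: s₁/√n₁ = 6.8/√21 = 1.4839, s₂/√n₂ = 3.1/√85 = 0.3362.
Unpooled SE of the difference: √(2.20195921 + 0.11303044) = 1.5215.
Margin of error = t* · SE = 1.321 × 1.5215 = 2.0099.
x̄₁ − x̄₂ = 28.7 − 17.7 = 11.0000.
CI: 11.0000 ± 2.0099 = (8.99, 13.01).

(8.99, 13.01)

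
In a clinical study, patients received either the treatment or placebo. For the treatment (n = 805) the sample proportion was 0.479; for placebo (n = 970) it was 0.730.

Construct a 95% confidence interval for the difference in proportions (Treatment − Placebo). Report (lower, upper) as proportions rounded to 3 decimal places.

The two standard errors are √(0.4790×0.5210/805) = 0.01761 and √(0.7300×0.2700/970) = 0.01425.
Because the samples are independent, SE_diff = √(0.01761² + 0.01425²) = 0.02265.
Using z* = 1.960 for 95%, ME = 1.960 × 0.02265 = 0.04439.
p̂₁ − p̂₂ = -0.2510; interval -0.2510 ± 0.04439 gives (-0.295, -0.207).

(-0.295, -0.207)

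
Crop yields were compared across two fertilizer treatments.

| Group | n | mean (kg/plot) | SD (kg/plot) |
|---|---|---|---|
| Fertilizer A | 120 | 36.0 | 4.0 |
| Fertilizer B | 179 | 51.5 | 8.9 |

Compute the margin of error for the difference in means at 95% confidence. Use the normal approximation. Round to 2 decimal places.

1.49

Per-group SEs: s₁/√n₁ = 4.0/√120 = 0.3651, s₂/√n₂ = 8.9/√179 = 0.6652.
Unpooled SE of the difference: √(0.13329801 + 0.44249104) = 0.7588.
Margin of error = z* · SE = 1.960 × 0.7588 = 1.4872.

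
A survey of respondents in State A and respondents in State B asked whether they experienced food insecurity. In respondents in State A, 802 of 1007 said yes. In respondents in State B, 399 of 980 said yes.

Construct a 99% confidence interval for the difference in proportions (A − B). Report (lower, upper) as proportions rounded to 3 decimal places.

(0.337, 0.441)

Sample proportions: 802/1007 = 0.7964, 399/980 = 0.4071.
Each SE is √(p̂(1−p̂)/n): √(0.7964·0.2036/1007) = 0.01269 and √(0.4071·0.5929/980) = 0.01569.
SE(p̂₁ − p̂₂) = √(SE₁² + SE₂²) = √(0.0001610361 + 0.0002461761) = 0.02018, since the two samples are independent.
At 99% confidence z* = 2.576; margin = 2.576 × 0.02018 = 0.05198.
The difference is 0.7964 − 0.4071 = 0.3893, so the interval is 0.3893 ± 0.05198 = (0.337, 0.441).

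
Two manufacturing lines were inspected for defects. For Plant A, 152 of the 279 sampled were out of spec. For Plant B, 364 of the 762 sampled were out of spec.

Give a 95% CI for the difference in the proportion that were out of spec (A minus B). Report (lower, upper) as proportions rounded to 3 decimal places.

(-0.001, 0.135)

Sample proportions: 152/279 = 0.5448, 364/762 = 0.4777.
Each SE is √(p̂(1−p̂)/n): √(0.5448·0.4552/279) = 0.02981 and √(0.4777·0.5223/762) = 0.01810.
SE(p̂₁ − p̂₂) = √(SE₁² + SE₂²) = √(0.0008886361 + 0.00032761) = 0.03487, since the two samples are independent.
At 95% confidence z* = 1.960; margin = 1.960 × 0.03487 = 0.06835.
The difference is 0.5448 − 0.4777 = 0.0671, so the interval is 0.0671 ± 0.06835 = (-0.001, 0.135).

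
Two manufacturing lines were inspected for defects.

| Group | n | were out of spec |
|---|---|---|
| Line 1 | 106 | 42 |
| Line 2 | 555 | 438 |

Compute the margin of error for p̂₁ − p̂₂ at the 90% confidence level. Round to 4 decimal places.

First, p̂₁ = 42/106 = 0.3962; p̂₂ = 438/555 = 0.7892.
The two standard errors are √(0.3962×0.6038/106) = 0.04751 and √(0.7892×0.2108/555) = 0.01731.
Because the samples are independent, SE_diff = √(0.04751² + 0.01731²) = 0.05057.
Using z* = 1.645 for 90%, ME = 1.645 × 0.05057 = 0.08319.

0.0832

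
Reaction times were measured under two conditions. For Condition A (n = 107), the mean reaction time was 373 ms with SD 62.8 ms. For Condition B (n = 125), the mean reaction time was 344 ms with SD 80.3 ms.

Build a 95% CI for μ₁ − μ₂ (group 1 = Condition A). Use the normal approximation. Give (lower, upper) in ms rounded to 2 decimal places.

Per-group SEs: s₁/√n₁ = 62.8/√107 = 6.0711, s₂/√n₂ = 80.3/√125 = 7.1823.
Unpooled SE of the difference: √(36.85825521 + 51.58543329) = 9.4045.
Margin of error = z* · SE = 1.960 × 9.4045 = 18.4328.
x̄₁ − x̄₂ = 373 − 344 = 29.0000.
CI: 29.0000 ± 18.4328 = (10.57, 47.43).

(10.57, 47.43)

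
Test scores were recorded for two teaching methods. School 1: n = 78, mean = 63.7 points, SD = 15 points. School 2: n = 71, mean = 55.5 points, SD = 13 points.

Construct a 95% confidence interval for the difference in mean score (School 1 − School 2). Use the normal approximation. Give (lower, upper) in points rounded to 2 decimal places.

Per-group SEs: s₁/√n₁ = 15/√78 = 1.6984, s₂/√n₂ = 13/√71 = 1.5428.
Unpooled SE of the difference: √(2.88456256 + 2.38023184) = 2.2945.
Margin of error = z* · SE = 1.960 × 2.2945 = 4.4972.
x̄₁ − x̄₂ = 63.7 − 55.5 = 8.2000.
CI: 8.2000 ± 4.4972 = (3.70, 12.70).

(3.70, 12.70)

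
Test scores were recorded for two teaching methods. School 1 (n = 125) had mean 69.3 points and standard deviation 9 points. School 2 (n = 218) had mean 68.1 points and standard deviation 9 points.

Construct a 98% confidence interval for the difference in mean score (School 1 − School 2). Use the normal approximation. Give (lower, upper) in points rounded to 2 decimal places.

(-1.15, 3.55)

SE₁ = s₁/√n₁ = 9/√125 = 0.8050; SE₂ = 9/√218 = 0.6096.
Independent samples, unequal variances: SE_diff = √(SE₁² + SE₂²) = √(0.648025 + 0.37161216) = 1.0098.
z* = 2.326, so margin of error = 2.326 × 1.0098 = 2.3488.
Difference in means = 69.3 − 68.1 = 1.2000.
1.2000 ± 2.3488 → (-1.15, 3.55).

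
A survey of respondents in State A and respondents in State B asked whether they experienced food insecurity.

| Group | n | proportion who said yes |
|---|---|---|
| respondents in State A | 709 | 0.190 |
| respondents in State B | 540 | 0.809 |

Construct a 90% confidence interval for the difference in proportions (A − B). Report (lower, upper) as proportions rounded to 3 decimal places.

SE₁ = √(p̂₁(1−p̂₁)/n₁) = √(0.1900·0.8100/709) = 0.01473; SE₂ = √(0.8090·0.1910/540) = 0.01692.
Independent samples: SE of the difference = √(SE₁² + SE₂²) = √(0.0002169729 + 0.0002862864) = 0.02243.
z* for 90% confidence is 1.645, so the margin of error is 1.645 × 0.02243 = 0.03690.
Point estimate p̂₁ − p̂₂ = 0.1900 − 0.8090 = -0.6190.
-0.6190 ± 0.03690 → (-0.656, -0.582).

(-0.656, -0.582)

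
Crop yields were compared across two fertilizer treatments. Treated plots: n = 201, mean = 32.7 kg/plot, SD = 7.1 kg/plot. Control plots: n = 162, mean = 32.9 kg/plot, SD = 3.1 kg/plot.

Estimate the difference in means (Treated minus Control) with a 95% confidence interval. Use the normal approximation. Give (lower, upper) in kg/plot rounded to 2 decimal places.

Per-group SEs: s₁/√n₁ = 7.1/√201 = 0.5008, s₂/√n₂ = 3.1/√162 = 0.2436.
Unpooled SE of the difference: √(0.25080064 + 0.05934096) = 0.5569.
Margin of error = z* · SE = 1.960 × 0.5569 = 1.0915.
x̄₁ − x̄₂ = 32.7 − 32.9 = -0.2000.
CI: -0.2000 ± 1.0915 = (-1.29, 0.89).

(-1.29, 0.89)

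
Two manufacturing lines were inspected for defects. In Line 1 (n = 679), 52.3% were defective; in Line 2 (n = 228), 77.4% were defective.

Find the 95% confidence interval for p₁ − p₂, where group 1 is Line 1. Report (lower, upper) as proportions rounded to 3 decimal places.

The two standard errors are √(0.5230×0.4770/679) = 0.01917 and √(0.7740×0.2260/228) = 0.02770.
Because the samples are independent, SE_diff = √(0.01917² + 0.02770²) = 0.03369.
Using z* = 1.960 for 95%, ME = 1.960 × 0.03369 = 0.06603.
p̂₁ − p̂₂ = -0.2510; interval -0.2510 ± 0.06603 gives (-0.317, -0.185).

(-0.317, -0.185)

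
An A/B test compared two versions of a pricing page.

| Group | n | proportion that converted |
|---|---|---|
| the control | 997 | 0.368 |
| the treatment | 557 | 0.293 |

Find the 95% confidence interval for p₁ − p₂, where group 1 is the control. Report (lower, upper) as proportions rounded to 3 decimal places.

SE₁ = √(p̂₁(1−p̂₁)/n₁) = √(0.3680·0.6320/997) = 0.01527; SE₂ = √(0.2930·0.7070/557) = 0.01928.
Independent samples: SE of the difference = √(SE₁² + SE₂²) = √(0.0002331729 + 0.0003717184) = 0.02459.
z* for 95% confidence is 1.960, so the margin of error is 1.960 × 0.02459 = 0.04820.
Point estimate p̂₁ − p̂₂ = 0.3680 − 0.2930 = 0.0750.
0.0750 ± 0.04820 → (0.027, 0.123).

(0.027, 0.123)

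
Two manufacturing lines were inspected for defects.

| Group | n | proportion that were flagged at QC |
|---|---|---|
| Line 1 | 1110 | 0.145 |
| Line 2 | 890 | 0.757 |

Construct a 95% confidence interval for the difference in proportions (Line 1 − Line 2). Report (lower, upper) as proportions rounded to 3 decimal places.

(-0.647, -0.577)

The two standard errors are √(0.1450×0.8550/1110) = 0.01057 and √(0.7570×0.2430/890) = 0.01438.
Because the samples are independent, SE_diff = √(0.01057² + 0.01438²) = 0.01785.
Using z* = 1.960 for 95%, ME = 1.960 × 0.01785 = 0.03499.
p̂₁ − p̂₂ = -0.6120; interval -0.6120 ± 0.03499 gives (-0.647, -0.577).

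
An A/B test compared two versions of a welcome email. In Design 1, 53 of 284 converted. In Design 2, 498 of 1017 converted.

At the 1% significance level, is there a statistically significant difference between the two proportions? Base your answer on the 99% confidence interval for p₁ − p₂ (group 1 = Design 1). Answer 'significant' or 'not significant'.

significant

p̂₁ = 53/284 = 0.1866 and p̂₂ = 498/1017 = 0.4897.
SE₁ = √(p̂₁(1−p̂₁)/n₁) = √(0.1866·0.8134/284) = 0.02312; SE₂ = √(0.4897·0.5103/1017) = 0.01568.
Independent samples: SE of the difference = √(SE₁² + SE₂²) = √(0.0005345344 + 0.0002458624) = 0.02794.
z* for 99% confidence is 2.576, so the margin of error is 2.576 × 0.02794 = 0.07197.
Point estimate p̂₁ − p̂₂ = 0.1866 − 0.4897 = -0.3031.
-0.3031 ± 0.07197 → (-0.37507, -0.23113).
The interval (-0.37507, -0.23113) does not contain 0, so the difference is significant.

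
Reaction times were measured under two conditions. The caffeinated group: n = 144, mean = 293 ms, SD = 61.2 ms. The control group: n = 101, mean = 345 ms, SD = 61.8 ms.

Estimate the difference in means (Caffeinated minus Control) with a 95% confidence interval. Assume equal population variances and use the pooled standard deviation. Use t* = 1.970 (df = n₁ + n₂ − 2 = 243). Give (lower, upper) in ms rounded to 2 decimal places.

Pooled variance s_p² = [143·61.2² + 100·61.8²] / (144+101−2) = 3775.8104, so s_p = 61.4476.
SE_diff = s_p·√(1/n₁ + 1/n₂) = 61.4476·√(1/144 + 1/101) = 7.9753.
t* = 1.970; margin = 1.970 × 7.9753 = 15.7113.
Difference = 293 − 345 = -52.0000.
-52.0000 ± 15.7113 → (-67.71, -36.29).

(-67.71, -36.29)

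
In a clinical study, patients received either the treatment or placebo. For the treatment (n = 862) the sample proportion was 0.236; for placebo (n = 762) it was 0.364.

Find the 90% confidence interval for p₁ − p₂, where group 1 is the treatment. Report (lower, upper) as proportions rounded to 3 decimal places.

Each SE is √(p̂(1−p̂)/n): √(0.2360·0.7640/862) = 0.01446 and √(0.3640·0.6360/762) = 0.01743.
SE(p̂₁ − p̂₂) = √(SE₁² + SE₂²) = √(0.0002090916 + 0.0003038049) = 0.02265, since the two samples are independent.
At 90% confidence z* = 1.645; margin = 1.645 × 0.02265 = 0.03726.
The difference is 0.2360 − 0.3640 = -0.1280, so the interval is -0.1280 ± 0.03726 = (-0.165, -0.091).

(-0.165, -0.091)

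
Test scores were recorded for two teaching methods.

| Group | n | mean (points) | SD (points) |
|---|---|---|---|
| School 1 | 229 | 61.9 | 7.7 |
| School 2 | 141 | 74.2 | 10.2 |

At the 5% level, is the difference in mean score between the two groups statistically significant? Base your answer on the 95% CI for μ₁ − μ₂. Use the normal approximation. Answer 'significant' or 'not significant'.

Standard errors of each mean: 7.7/√229 = 0.5088 and 10.2/√141 = 0.8590.
SE(x̄₁ − x̄₂) = √(0.5088² + 0.8590²) = 0.9984 for independent samples with unequal variances.
With z* = 1.960, the margin is 1.960 × 0.9984 = 1.9569.
x̄₁ − x̄₂ = 61.9 − 74.2 = -12.3000; the interval is -12.3000 ± 1.9569 = (-14.2569, -10.3431).
The interval (-14.2569, -10.3431) does not contain 0, so the difference is significant.

significant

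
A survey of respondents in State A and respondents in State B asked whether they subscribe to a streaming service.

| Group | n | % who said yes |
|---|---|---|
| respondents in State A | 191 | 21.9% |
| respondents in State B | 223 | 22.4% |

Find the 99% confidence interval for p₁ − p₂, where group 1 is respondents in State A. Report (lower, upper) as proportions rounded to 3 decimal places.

(-0.110, 0.100)

Each SE is √(p̂(1−p̂)/n): √(0.2190·0.7810/191) = 0.02992 and √(0.2240·0.7760/223) = 0.02792.
SE(p̂₁ − p̂₂) = √(SE₁² + SE₂²) = √(0.0008952064 + 0.0007795264) = 0.04092, since the two samples are independent.
At 99% confidence z* = 2.576; margin = 2.576 × 0.04092 = 0.10541.
The difference is 0.2190 − 0.2240 = -0.0050, so the interval is -0.0050 ± 0.10541 = (-0.110, 0.100).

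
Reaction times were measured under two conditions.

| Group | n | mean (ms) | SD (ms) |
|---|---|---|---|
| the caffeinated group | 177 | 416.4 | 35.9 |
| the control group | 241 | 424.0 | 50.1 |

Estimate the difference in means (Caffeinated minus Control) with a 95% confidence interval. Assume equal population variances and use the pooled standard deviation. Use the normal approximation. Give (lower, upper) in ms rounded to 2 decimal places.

Pooled variance s_p² = [176·35.9² + 240·50.1²] / (177+241−2) = 1993.3485, so s_p = 44.6469.
SE_diff = s_p·√(1/n₁ + 1/n₂) = 44.6469·√(1/177 + 1/241) = 4.4196.
z* = 1.960; margin = 1.960 × 4.4196 = 8.6624.
Difference = 416.4 − 424.0 = -7.6000.
-7.6000 ± 8.6624 → (-16.26, 1.06).

(-16.26, 1.06)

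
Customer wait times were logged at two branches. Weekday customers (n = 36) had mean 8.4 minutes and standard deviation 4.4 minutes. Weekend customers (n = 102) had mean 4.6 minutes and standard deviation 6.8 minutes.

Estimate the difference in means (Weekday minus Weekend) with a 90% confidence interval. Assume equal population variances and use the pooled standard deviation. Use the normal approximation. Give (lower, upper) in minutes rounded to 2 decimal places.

(1.80, 5.80)

s_p = √[((n₁−1)s₁² + (n₂−1)s₂²)/(n₁+n₂−2)] = √[(35·4.4² + 101·6.8²)/136] = 6.2708.
SE = 6.2708·√(1/36 + 1/102) = 1.2157.
With z* = 1.645, margin = 1.645 × 1.2157 = 1.9998.
x̄₁ − x̄₂ = 8.4 − 4.6 = 3.8000; interval 3.8000 ± 1.9998 = (1.80, 5.80).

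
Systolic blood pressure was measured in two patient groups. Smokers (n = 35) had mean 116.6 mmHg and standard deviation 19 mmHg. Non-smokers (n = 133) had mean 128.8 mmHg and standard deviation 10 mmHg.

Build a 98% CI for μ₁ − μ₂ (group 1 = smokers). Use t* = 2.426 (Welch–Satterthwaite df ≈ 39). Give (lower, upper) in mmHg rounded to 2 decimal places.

(-20.27, -4.13)

Per-group SEs: s₁/√n₁ = 19/√35 = 3.2116, s₂/√n₂ = 10/√133 = 0.8671.
Unpooled SE of the difference: √(10.31437456 + 0.75186241) = 3.3266.
Margin of error = t* · SE = 2.426 × 3.3266 = 8.0703.
x̄₁ − x̄₂ = 116.6 − 128.8 = -12.2000.
CI: -12.2000 ± 8.0703 = (-20.27, -4.13).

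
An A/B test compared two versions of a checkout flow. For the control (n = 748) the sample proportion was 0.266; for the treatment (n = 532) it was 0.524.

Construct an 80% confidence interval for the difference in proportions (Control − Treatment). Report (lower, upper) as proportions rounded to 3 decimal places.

(-0.293, -0.223)

Each SE is √(p̂(1−p̂)/n): √(0.2660·0.7340/748) = 0.01616 and √(0.5240·0.4760/532) = 0.02165.
SE(p̂₁ − p̂₂) = √(SE₁² + SE₂²) = √(0.0002611456 + 0.0004687225) = 0.02702, since the two samples are independent.
At 80% confidence z* = 1.282; margin = 1.282 × 0.02702 = 0.03464.
The difference is 0.2660 − 0.5240 = -0.2580, so the interval is -0.2580 ± 0.03464 = (-0.293, -0.223).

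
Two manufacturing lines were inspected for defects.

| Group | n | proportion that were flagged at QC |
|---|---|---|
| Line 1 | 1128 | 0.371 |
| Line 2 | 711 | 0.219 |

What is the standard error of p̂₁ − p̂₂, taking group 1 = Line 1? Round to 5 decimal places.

The two standard errors are √(0.3710×0.6290/1128) = 0.01438 and √(0.2190×0.7810/711) = 0.01551.
Because the samples are independent, SE_diff = √(0.01438² + 0.01551²) = 0.02115.

0.02115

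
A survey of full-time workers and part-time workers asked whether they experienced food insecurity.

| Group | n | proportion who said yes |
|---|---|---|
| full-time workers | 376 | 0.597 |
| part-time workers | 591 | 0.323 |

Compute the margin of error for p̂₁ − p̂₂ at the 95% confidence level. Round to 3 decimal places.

0.062

Each SE is √(p̂(1−p̂)/n): √(0.5970·0.4030/376) = 0.02530 and √(0.3230·0.6770/591) = 0.01924.
SE(p̂₁ − p̂₂) = √(SE₁² + SE₂²) = √(0.00064009 + 0.0003701776) = 0.03178, since the two samples are independent.
At 95% confidence z* = 1.960; margin = 1.960 × 0.03178 = 0.06229.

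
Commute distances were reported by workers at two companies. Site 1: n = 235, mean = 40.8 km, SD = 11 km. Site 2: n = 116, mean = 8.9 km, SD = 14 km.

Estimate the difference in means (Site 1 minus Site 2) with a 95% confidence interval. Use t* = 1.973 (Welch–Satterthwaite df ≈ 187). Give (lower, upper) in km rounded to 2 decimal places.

(28.97, 34.83)

Standard errors of each mean: 11/√235 = 0.7176 and 14/√116 = 1.2999.
SE(x̄₁ − x̄₂) = √(0.7176² + 1.2999²) = 1.4848 for independent samples with unequal variances.
With t* = 1.973, the margin is 1.973 × 1.4848 = 2.9295.
x̄₁ − x̄₂ = 40.8 − 8.9 = 31.9000; the interval is 31.9000 ± 2.9295 = (28.97, 34.83).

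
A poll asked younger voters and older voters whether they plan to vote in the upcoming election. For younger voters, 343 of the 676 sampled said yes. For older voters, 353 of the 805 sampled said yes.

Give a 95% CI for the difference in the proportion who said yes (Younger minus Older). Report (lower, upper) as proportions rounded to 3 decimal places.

(0.018, 0.120)

Sample proportions: 343/676 = 0.5074, 353/805 = 0.4385.
Each SE is √(p̂(1−p̂)/n): √(0.5074·0.4926/676) = 0.01923 and √(0.4385·0.5615/805) = 0.01749.
SE(p̂₁ − p̂₂) = √(SE₁² + SE₂²) = √(0.0003697929 + 0.0003059001) = 0.02599, since the two samples are independent.
At 95% confidence z* = 1.960; margin = 1.960 × 0.02599 = 0.05094.
The difference is 0.5074 − 0.4385 = 0.0689, so the interval is 0.0689 ± 0.05094 = (0.018, 0.120).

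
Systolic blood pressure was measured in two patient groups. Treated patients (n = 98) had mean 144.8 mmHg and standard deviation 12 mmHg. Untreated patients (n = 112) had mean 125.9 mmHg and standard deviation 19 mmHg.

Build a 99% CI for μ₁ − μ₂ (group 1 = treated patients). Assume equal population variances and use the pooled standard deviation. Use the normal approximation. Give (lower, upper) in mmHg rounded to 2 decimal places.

(13.16, 24.64)

Pooled variance s_p² = [97·12² + 111·19²] / (98+112−2) = 259.8029, so s_p = 16.1184.
SE_diff = s_p·√(1/n₁ + 1/n₂) = 16.1184·√(1/98 + 1/112) = 2.2295.
z* = 2.576; margin = 2.576 × 2.2295 = 5.7432.
Difference = 144.8 − 125.9 = 18.9000.
18.9000 ± 5.7432 → (13.16, 24.64).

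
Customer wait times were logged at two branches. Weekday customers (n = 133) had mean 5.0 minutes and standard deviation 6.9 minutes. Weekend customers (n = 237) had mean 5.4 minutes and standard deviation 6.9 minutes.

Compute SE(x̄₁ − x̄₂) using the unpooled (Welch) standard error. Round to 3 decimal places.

Standard errors of each mean: 6.9/√133 = 0.5983 and 6.9/√237 = 0.4482.
SE(x̄₁ − x̄₂) = √(0.5983² + 0.4482²) = 0.7476 for independent samples with unequal variances.

0.748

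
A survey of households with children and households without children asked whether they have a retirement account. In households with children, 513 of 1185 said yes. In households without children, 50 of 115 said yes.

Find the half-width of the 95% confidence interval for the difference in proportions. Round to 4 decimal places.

p̂₁ = 513/1185 = 0.4329 and p̂₂ = 50/115 = 0.4348.
SE₁ = √(p̂₁(1−p̂₁)/n₁) = √(0.4329·0.5671/1185) = 0.01439; SE₂ = √(0.4348·0.5652/115) = 0.04623.
Independent samples: SE of the difference = √(SE₁² + SE₂²) = √(0.0002070721 + 0.0021372129) = 0.04842.
z* for 95% confidence is 1.960, so the margin of error is 1.960 × 0.04842 = 0.09490.

0.0949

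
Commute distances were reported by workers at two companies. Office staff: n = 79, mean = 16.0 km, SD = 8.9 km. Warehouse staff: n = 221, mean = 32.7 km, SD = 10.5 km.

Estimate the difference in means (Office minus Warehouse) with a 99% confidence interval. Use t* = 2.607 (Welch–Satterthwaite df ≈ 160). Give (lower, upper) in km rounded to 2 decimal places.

Per-group SEs: s₁/√n₁ = 8.9/√79 = 1.0013, s₂/√n₂ = 10.5/√221 = 0.7063.
Unpooled SE of the difference: √(1.00260169 + 0.49885969) = 1.2253.
Margin of error = t* · SE = 2.607 × 1.2253 = 3.1944.
x̄₁ − x̄₂ = 16.0 − 32.7 = -16.7000.
CI: -16.7000 ± 3.1944 = (-19.89, -13.51).

(-19.89, -13.51)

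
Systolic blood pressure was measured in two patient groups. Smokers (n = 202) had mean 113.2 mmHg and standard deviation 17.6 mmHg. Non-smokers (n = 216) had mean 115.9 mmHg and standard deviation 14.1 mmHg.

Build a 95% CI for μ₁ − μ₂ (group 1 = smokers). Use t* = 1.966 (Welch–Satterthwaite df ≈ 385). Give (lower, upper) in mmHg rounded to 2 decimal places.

(-5.78, 0.38)

SE₁ = s₁/√n₁ = 17.6/√202 = 1.2383; SE₂ = 14.1/√216 = 0.9594.
Independent samples, unequal variances: SE_diff = √(SE₁² + SE₂²) = √(1.53338689 + 0.92044836) = 1.5665.
t* = 1.966, so margin of error = 1.966 × 1.5665 = 3.0797.
Difference in means = 113.2 − 115.9 = -2.7000.
-2.7000 ± 3.0797 → (-5.78, 0.38).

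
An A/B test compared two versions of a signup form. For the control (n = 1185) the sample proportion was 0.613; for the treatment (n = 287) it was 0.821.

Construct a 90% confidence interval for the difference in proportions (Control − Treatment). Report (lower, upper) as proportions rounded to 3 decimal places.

(-0.252, -0.164)

SE₁ = √(p̂₁(1−p̂₁)/n₁) = √(0.6130·0.3870/1185) = 0.01415; SE₂ = √(0.8210·0.1790/287) = 0.02263.
Independent samples: SE of the difference = √(SE₁² + SE₂²) = √(0.0002002225 + 0.0005121169) = 0.02669.
z* for 90% confidence is 1.645, so the margin of error is 1.645 × 0.02669 = 0.04391.
Point estimate p̂₁ − p̂₂ = 0.6130 − 0.8210 = -0.2080.
-0.2080 ± 0.04391 → (-0.252, -0.164).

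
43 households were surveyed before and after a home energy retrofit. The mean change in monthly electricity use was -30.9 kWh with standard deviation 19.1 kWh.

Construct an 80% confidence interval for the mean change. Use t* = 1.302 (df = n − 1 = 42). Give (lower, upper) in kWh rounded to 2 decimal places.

Paired design: SE = s_d/√n = 19.1/√43 = 2.9127.
t* = 1.302; margin of error = 1.302 × 2.9127 = 3.7923.
-30.9 ± 3.7923 → (-34.69, -27.11).

(-34.69, -27.11)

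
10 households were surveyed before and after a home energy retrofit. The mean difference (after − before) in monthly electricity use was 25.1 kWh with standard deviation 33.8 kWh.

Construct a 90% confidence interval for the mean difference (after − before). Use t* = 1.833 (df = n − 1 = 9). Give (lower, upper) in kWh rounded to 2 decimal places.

(5.51, 44.69)

This is a matched-pairs design, so SE = s_d/√n = 33.8/√10 = 10.6885.
Margin = 1.833 × 10.6885 = 19.5920; the interval is 25.1 ± 19.5920 = (5.51, 44.69).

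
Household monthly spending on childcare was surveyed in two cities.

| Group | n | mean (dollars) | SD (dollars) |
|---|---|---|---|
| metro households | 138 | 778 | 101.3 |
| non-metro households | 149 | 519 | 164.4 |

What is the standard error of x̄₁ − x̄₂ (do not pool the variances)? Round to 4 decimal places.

Per-group SEs: s₁/√n₁ = 101.3/√138 = 8.6232, s₂/√n₂ = 164.4/√149 = 13.4682.
Unpooled SE of the difference: √(74.35957824 + 181.39241124) = 15.9922.

15.9922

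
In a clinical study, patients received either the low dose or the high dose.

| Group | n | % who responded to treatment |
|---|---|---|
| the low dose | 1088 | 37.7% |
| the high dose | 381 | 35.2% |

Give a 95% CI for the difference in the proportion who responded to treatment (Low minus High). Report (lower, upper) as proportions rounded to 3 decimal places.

(-0.031, 0.081)

The two standard errors are √(0.3770×0.6230/1088) = 0.01469 and √(0.3520×0.6480/381) = 0.02447.
Because the samples are independent, SE_diff = √(0.01469² + 0.02447²) = 0.02854.
Using z* = 1.960 for 95%, ME = 1.960 × 0.02854 = 0.05594.
p̂₁ − p̂₂ = 0.0250; interval 0.0250 ± 0.05594 gives (-0.031, 0.081).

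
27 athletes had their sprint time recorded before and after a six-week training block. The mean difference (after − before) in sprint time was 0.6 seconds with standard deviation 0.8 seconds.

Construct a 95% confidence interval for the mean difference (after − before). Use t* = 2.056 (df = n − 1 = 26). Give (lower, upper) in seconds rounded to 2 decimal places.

(0.28, 0.92)

This is a matched-pairs design, so SE = s_d/√n = 0.8/√27 = 0.1540.
Margin = 2.056 × 0.1540 = 0.3166; the interval is 0.6 ± 0.3166 = (0.28, 0.92).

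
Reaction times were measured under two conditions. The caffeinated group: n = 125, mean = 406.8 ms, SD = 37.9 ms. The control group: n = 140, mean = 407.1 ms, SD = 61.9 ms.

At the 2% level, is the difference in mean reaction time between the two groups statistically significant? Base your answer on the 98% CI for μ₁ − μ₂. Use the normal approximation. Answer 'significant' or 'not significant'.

not significant

Per-group SEs: s₁/√n₁ = 37.9/√125 = 3.3899, s₂/√n₂ = 61.9/√140 = 5.2315.
Unpooled SE of the difference: √(11.49142201 + 27.36859225) = 6.2338.
Margin of error = z* · SE = 2.326 × 6.2338 = 14.4998.
x̄₁ − x̄₂ = 406.8 − 407.1 = -0.3000.
CI: -0.3000 ± 14.4998 = (-14.7998, 14.1998).
The interval (-14.7998, 14.1998) contains 0, so the difference is not significant.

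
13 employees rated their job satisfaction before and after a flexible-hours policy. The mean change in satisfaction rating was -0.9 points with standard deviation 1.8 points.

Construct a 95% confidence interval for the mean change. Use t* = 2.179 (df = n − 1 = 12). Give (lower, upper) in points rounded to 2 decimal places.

This is a matched-pairs design, so SE = s_d/√n = 1.8/√13 = 0.4992.
Margin = 2.179 × 0.4992 = 1.0878; the interval is -0.9 ± 1.0878 = (-1.99, 0.19).

(-1.99, 0.19)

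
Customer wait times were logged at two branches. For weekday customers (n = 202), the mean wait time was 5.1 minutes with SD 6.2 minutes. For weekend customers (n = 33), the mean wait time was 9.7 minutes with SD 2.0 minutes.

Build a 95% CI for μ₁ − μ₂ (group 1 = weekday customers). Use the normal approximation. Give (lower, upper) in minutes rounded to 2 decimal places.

SE₁ = s₁/√n₁ = 6.2/√202 = 0.4362; SE₂ = 2.0/√33 = 0.3482.
Independent samples, unequal variances: SE_diff = √(SE₁² + SE₂²) = √(0.19027044 + 0.12124324) = 0.5581.
z* = 1.960, so margin of error = 1.960 × 0.5581 = 1.0939.
Difference in means = 5.1 − 9.7 = -4.6000.
-4.6000 ± 1.0939 → (-5.69, -3.51).

(-5.69, -3.51)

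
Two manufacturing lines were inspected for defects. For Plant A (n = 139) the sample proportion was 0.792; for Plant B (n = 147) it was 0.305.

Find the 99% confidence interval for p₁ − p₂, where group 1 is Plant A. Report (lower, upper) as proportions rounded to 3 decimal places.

Each SE is √(p̂(1−p̂)/n): √(0.7920·0.2080/139) = 0.03443 and √(0.3050·0.6950/147) = 0.03797.
SE(p̂₁ − p̂₂) = √(SE₁² + SE₂²) = √(0.0011854249 + 0.0014417209) = 0.05126, since the two samples are independent.
At 99% confidence z* = 2.576; margin = 2.576 × 0.05126 = 0.13205.
The difference is 0.7920 − 0.3050 = 0.4870, so the interval is 0.4870 ± 0.13205 = (0.355, 0.619).

(0.355, 0.619)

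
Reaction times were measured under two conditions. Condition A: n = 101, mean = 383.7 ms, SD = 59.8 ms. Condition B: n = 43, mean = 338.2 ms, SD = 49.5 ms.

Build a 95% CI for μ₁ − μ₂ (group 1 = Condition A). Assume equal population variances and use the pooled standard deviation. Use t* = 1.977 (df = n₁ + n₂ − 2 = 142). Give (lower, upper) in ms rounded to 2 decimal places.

s_p = √[((n₁−1)s₁² + (n₂−1)s₂²)/(n₁+n₂−2)] = √[(100·59.8² + 42·49.5²)/142] = 56.9479.
SE = 56.9479·√(1/101 + 1/43) = 10.3696.
With t* = 1.977, margin = 1.977 × 10.3696 = 20.5007.
x̄₁ − x̄₂ = 383.7 − 338.2 = 45.5000; interval 45.5000 ± 20.5007 = (25.00, 66.00).

(25.00, 66.00)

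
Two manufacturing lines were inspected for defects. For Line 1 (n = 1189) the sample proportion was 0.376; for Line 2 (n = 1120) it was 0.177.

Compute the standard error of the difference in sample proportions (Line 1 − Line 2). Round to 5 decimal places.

0.01809

Each SE is √(p̂(1−p̂)/n): √(0.3760·0.6240/1189) = 0.01405 and √(0.1770·0.8230/1120) = 0.01140.
SE(p̂₁ − p̂₂) = √(SE₁² + SE₂²) = √(0.0001974025 + 0.00012996) = 0.01809, since the two samples are independent.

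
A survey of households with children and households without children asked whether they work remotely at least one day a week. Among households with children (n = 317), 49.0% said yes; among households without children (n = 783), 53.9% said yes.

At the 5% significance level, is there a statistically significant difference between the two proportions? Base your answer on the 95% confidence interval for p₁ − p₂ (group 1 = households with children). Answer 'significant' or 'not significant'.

Each SE is √(p̂(1−p̂)/n): √(0.4900·0.5100/317) = 0.02808 and √(0.5390·0.4610/783) = 0.01781.
SE(p̂₁ − p̂₂) = √(SE₁² + SE₂²) = √(0.0007884864 + 0.0003171961) = 0.03325, since the two samples are independent.
At 95% confidence z* = 1.960; margin = 1.960 × 0.03325 = 0.06517.
The difference is 0.4900 − 0.5390 = -0.0490, so the interval is -0.0490 ± 0.06517 = (-0.11417, 0.01617).
The interval (-0.11417, 0.01617) contains 0, so the difference is not significant.

not significant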